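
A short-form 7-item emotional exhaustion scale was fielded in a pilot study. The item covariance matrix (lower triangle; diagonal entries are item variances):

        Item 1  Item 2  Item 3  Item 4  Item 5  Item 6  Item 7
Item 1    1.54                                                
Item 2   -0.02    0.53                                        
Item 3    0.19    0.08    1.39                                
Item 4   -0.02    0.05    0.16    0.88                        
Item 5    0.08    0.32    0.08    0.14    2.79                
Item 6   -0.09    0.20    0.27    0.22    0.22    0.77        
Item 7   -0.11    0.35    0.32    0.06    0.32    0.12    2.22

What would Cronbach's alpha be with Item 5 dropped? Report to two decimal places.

Cronbach's alpha = 0.39

Remaining items: Item 1, Item 2, Item 3, Item 4, Item 6, Item 7 (k = 6).
sum of item variances = 1.54 + 0.53 + 1.39 + 0.88 + 0.77 + 2.22 = 7.33
σ²_T = 7.33 + 2 × 1.78 = 10.89
α (item deleted) = (6/5)·(1 − 7.33/10.89) = 0.39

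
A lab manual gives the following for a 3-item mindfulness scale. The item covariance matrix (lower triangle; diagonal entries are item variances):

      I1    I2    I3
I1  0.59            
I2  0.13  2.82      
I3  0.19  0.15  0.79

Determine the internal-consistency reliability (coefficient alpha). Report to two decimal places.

Σσᵢ² = 0.59 + 2.82 + 0.79 = 4.20
Σ_{i<j} σ_ij = 0.47
Var(T) = 4.20 + 2 × 0.47 = 5.14
α = (k/(k−1))·(1 − Σσᵢ²/Var(T)) = (3/2)·(1 − 4.20/5.14) = 0.27

α = 0.27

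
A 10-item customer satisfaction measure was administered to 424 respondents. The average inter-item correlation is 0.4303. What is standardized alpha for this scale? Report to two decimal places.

Standardized α = k·r̄ / (1 + (k−1)·r̄) = 10 × 0.4303 / (1 + 9 × 0.4303)
  = 4.3030 / 4.8727 = 0.88

standardized alpha = 0.88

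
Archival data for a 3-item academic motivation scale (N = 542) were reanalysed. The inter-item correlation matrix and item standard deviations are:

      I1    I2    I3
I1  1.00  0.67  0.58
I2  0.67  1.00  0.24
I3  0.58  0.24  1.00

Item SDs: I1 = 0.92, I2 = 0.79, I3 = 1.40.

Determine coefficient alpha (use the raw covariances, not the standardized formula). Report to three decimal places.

α = 0.700

Σσ²ᵢ = 0.92² + 0.79² + 1.40² = 3.4305
Covariances σ_ij = r_ij · s_i · s_j:
  σ(I1,I2) = 0.67 × 0.92 × 0.79 = 0.4870
  σ(I1,I3) = 0.58 × 0.92 × 1.40 = 0.7470
  σ(I2,I3) = 0.24 × 0.79 × 1.40 = 0.2654
σ²_T = Σσ²ᵢ + 2·Σσ_ij = 3.4305 + 2 × 1.4994 = 6.4293
α = (3/2)·(1 − 3.4305/6.4293) = 0.700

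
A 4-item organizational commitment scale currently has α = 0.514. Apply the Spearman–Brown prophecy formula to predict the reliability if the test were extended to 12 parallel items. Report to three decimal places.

predicted reliability = 0.760

Length factor m = 12/4 = 3.0000
α' = m·α / (1 + (m−1)·α)
   = 12/4 × 0.514 / (1 + (12/4 − 1) × 0.514)
   = 1.5420 / 2.0280 = 0.760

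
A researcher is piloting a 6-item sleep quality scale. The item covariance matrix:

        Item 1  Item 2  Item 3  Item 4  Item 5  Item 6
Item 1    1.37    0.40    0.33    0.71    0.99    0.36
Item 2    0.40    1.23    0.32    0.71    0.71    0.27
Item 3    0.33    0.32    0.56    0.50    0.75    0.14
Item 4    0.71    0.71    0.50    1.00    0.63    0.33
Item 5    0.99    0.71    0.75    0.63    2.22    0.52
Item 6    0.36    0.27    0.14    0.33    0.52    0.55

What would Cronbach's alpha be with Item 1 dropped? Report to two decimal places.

Remaining items: Item 2, Item 3, Item 4, Item 5, Item 6 (k = 5).
sum of item variances = 1.23 + 0.56 + 1.00 + 2.22 + 0.55 = 5.56
σ²_T = 5.56 + 2 × 4.88 = 15.32
α (item deleted) = (5/4)·(1 − 5.56/15.32) = 0.80

Cronbach's alpha = 0.80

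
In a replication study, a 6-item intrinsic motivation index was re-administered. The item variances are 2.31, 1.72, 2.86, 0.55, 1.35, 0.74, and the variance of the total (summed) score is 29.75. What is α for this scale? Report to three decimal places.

α = 0.816

ΣVar(i) = 2.31 + 1.72 + 2.86 + 0.55 + 1.35 + 0.74 = 9.53
α = (k/(k−1))·(1 − ΣVar(i)/σ²_total) = (6/5)·(1 − 9.53/29.75) = 0.816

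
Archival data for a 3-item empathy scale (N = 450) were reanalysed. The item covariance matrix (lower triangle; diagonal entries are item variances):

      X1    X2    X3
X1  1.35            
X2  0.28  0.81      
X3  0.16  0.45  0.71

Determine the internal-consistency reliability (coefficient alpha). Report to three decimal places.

Σσᵢ² = 1.35 + 0.81 + 0.71 = 2.87
Sum of off-diagonal covariances = 0.89
σ²_total = 2.87 + 2 × 0.89 = 4.65
α = (k/(k−1))·(1 − Σσᵢ²/σ²_total) = (3/2)·(1 − 2.87/4.65) = 0.574

coefficient alpha = 0.574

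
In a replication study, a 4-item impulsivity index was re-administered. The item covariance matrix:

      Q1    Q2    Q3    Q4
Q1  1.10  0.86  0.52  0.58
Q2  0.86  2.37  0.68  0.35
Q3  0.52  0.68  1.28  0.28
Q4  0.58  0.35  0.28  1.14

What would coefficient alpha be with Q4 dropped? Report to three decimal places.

coefficient alpha = 0.697

Remaining items: Q1, Q2, Q3 (k = 3).
ΣVar(i) = 1.10 + 2.37 + 1.28 = 4.75
Var(T) = 4.75 + 2 × 2.06 = 8.87
α (item deleted) = (3/2)·(1 − 4.75/8.87) = 0.697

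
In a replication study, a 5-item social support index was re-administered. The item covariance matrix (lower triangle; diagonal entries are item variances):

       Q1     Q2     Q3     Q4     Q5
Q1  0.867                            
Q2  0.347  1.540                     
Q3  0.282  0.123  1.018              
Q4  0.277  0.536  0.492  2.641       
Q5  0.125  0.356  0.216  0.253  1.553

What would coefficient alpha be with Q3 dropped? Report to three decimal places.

α = 0.486

Remaining items: Q1, Q2, Q4, Q5 (k = 4).
Σσ²ᵢ = 0.867 + 1.540 + 2.641 + 1.553 = 6.601
Var(T) = 6.601 + 2 × 1.894 = 10.389
α (item deleted) = (4/3)·(1 − 6.601/10.389) = 0.486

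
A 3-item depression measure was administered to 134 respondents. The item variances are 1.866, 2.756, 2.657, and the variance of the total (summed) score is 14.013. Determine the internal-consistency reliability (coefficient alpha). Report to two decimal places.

coefficient alpha = 0.72

Σσᵢ² = 1.866 + 2.756 + 2.657 = 7.279
α = (k/(k−1))·(1 − Σσᵢ²/Var(T)) = (3/2)·(1 − 7.279/14.013) = 0.72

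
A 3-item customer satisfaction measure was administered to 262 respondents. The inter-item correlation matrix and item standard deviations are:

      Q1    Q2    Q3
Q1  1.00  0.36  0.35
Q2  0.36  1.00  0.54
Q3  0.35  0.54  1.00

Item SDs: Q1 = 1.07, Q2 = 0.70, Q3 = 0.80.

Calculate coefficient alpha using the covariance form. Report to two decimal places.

Σσ²ᵢ = 1.07² + 0.70² + 0.80² = 2.2749
Covariances σ_ij = r_ij · s_i · s_j:
  σ(Q1,Q2) = 0.36 × 1.07 × 0.70 = 0.2696
  σ(Q1,Q3) = 0.35 × 1.07 × 0.80 = 0.2996
  σ(Q2,Q3) = 0.54 × 0.70 × 0.80 = 0.3024
σ²_T = Σσ²ᵢ + 2·Σσ_ij = 2.2749 + 2 × 0.8716 = 4.0181
α = (3/2)·(1 − 2.2749/4.0181) = 0.65

α = 0.65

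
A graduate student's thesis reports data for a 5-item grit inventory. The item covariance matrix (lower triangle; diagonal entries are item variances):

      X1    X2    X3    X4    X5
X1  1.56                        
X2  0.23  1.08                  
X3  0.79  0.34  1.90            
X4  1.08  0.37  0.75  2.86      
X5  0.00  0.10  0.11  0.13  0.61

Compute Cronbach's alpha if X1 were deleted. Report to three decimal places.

Remaining items: X2, X3, X4, X5 (k = 4).
sum of item variances = 1.08 + 1.90 + 2.86 + 0.61 = 6.45
σ²_T = 6.45 + 2 × 1.80 = 10.05
α (item deleted) = (4/3)·(1 − 6.45/10.05) = 0.478

Cronbach's alpha = 0.478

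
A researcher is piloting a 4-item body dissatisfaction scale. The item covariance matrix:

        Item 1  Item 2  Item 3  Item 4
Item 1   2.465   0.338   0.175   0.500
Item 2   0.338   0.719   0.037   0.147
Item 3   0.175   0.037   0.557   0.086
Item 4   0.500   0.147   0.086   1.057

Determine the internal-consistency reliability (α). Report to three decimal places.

Σσ²ᵢ = 2.465 + 0.719 + 0.557 + 1.057 = 4.798
Σ_{i<j} σ_ij = 1.283
σ²_T = 4.798 + 2 × 1.283 = 7.364
α = (k/(k−1))·(1 − Σσ²ᵢ/σ²_T) = (4/3)·(1 − 4.798/7.364) = 0.465

α = 0.465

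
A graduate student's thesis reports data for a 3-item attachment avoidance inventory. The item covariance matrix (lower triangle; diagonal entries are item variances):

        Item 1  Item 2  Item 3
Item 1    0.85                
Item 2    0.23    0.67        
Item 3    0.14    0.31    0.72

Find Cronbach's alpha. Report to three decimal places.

Σσᵢ² = 0.85 + 0.67 + 0.72 = 2.24
Sum of off-diagonal covariances = 0.68
Var(T) = 2.24 + 2 × 0.68 = 3.60
α = (k/(k−1))·(1 − Σσᵢ²/Var(T)) = (3/2)·(1 − 2.24/3.60) = 0.567

α = 0.567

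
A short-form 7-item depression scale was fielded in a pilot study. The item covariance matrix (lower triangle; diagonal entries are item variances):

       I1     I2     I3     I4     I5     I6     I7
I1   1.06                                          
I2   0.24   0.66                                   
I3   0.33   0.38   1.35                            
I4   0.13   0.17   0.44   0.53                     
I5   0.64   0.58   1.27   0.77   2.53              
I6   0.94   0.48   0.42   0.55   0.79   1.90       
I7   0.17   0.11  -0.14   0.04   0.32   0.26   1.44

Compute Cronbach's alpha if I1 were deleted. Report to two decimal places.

α = 0.73

Remaining items: I2, I3, I4, I5, I6, I7 (k = 6).
Σσᵢ² = 0.66 + 1.35 + 0.53 + 2.53 + 1.90 + 1.44 = 8.41
σ²_T = 8.41 + 2 × 6.44 = 21.29
α (item deleted) = (6/5)·(1 − 8.41/21.29) = 0.73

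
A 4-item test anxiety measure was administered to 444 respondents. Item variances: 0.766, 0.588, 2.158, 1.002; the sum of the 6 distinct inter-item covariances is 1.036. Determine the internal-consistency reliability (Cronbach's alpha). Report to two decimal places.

α = 0.42

Σσᵢ² = 0.766 + 0.588 + 2.158 + 1.002 = 4.514
Sum of distinct covariances = 1.036
Var(T) = Σσᵢ² + 2·Σcov = 4.514 + 2 × 1.036 = 6.586
α = (4/3)·(1 − 4.514/6.586) = 0.42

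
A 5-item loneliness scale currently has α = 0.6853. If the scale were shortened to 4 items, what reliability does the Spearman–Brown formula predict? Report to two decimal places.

predicted reliability = 0.64

Length factor m = 4/5 = 0.8000
α' = m·α / (1 − (1−m)·α)
   = 4/5 × 0.6853 / (1 − (1 − 4/5) × 0.6853)
   = 0.5482 / 0.8629 = 0.64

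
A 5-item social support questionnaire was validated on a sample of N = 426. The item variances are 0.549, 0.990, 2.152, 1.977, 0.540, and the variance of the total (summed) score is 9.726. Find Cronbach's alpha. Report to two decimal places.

ΣVar(i) = 0.549 + 0.990 + 2.152 + 1.977 + 0.540 = 6.208
α = (k/(k−1))·(1 − ΣVar(i)/Var(T)) = (5/4)·(1 − 6.208/9.726) = 0.45

Cronbach's alpha = 0.45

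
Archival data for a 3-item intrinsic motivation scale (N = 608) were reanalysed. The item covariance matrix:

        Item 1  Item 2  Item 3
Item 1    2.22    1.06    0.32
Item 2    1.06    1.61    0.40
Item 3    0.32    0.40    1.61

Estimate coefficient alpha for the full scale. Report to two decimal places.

α = 0.59

sum of item variances = 2.22 + 1.61 + 1.61 = 5.44
Sum of off-diagonal covariances = 1.78
σ²_total = 5.44 + 2 × 1.78 = 9.00
α = (k/(k−1))·(1 − sum of item variances/σ²_total) = (3/2)·(1 − 5.44/9.00) = 0.59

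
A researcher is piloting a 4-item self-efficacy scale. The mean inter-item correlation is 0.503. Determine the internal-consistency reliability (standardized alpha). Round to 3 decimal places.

Standardized α = k·r̄ / (1 + (k−1)·r̄) = 4 × 0.503 / (1 + 3 × 0.503)
  = 2.0120 / 2.5090 = 0.802

standardized alpha = 0.802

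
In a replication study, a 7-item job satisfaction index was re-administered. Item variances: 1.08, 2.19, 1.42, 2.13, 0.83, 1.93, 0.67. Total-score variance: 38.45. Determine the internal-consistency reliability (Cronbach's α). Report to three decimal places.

Σσ²ᵢ = 1.08 + 2.19 + 1.42 + 2.13 + 0.83 + 1.93 + 0.67 = 10.25
α = (k/(k−1))·(1 − Σσ²ᵢ/σ²_T) = (7/6)·(1 − 10.25/38.45) = 0.856

α = 0.856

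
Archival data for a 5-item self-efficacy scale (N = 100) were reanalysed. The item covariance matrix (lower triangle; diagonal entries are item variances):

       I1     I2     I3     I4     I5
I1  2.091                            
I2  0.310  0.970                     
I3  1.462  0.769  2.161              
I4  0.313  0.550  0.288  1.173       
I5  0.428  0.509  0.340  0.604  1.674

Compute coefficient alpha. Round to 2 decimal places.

Σσᵢ² = 2.091 + 0.970 + 2.161 + 1.173 + 1.674 = 8.069
Sum of the distinct covariances = 5.573
Var(T) = 8.069 + 2 × 5.573 = 19.215
α = (k/(k−1))·(1 − Σσᵢ²/Var(T)) = (5/4)·(1 − 8.069/19.215) = 0.73

α = 0.73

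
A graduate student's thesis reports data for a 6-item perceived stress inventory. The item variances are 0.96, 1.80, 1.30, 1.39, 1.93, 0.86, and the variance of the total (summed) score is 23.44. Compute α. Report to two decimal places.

α = 0.78

Σσ²ᵢ = 0.96 + 1.80 + 1.30 + 1.39 + 1.93 + 0.86 = 8.24
α = (k/(k−1))·(1 − Σσ²ᵢ/σ²_total) = (6/5)·(1 − 8.24/23.44) = 0.78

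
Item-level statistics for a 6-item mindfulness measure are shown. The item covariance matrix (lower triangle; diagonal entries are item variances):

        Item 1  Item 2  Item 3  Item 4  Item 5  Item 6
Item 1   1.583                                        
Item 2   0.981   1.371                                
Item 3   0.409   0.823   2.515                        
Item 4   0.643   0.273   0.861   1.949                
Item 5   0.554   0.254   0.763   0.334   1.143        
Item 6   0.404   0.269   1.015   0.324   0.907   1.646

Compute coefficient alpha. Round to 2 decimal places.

coefficient alpha = 0.76

sum of item variances = 1.583 + 1.371 + 2.515 + 1.949 + 1.143 + 1.646 = 10.207
Sum of off-diagonal covariances = 8.814
total variance = 10.207 + 2 × 8.814 = 27.835
α = (k/(k−1))·(1 − sum of item variances/total variance) = (6/5)·(1 − 10.207/27.835) = 0.76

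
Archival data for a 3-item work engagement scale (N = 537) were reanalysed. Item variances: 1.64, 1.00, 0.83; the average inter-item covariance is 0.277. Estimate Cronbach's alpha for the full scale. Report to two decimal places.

α = 0.49

Σσᵢ² = 1.64 + 1.00 + 0.83 = 3.47
Sum of the 3 distinct covariances = 3 × 0.277 = 0.831
σ²_T = Σσᵢ² + 2·Σcov = 3.47 + 2 × 0.831 = 5.132
α = (3/2)·(1 − 3.47/5.132) = 0.49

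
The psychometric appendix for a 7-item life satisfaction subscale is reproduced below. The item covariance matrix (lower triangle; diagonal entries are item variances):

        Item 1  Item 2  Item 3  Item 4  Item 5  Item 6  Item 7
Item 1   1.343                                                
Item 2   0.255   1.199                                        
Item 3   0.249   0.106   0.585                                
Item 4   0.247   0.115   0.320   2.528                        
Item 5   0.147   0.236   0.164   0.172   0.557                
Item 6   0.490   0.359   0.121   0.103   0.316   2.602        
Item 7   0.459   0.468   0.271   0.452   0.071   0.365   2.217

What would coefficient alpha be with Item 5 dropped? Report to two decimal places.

Remaining items: Item 1, Item 2, Item 3, Item 4, Item 6, Item 7 (k = 6).
Σσ²ᵢ = 1.343 + 1.199 + 0.585 + 2.528 + 2.602 + 2.217 = 10.474
total variance = 10.474 + 2 × 4.380 = 19.234
α (item deleted) = (6/5)·(1 − 10.474/19.234) = 0.55

α = 0.55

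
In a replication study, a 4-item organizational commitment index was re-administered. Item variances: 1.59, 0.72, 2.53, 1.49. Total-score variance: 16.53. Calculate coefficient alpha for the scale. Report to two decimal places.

sum of item variances = 1.59 + 0.72 + 2.53 + 1.49 = 6.33
α = (k/(k−1))·(1 − sum of item variances/total variance) = (4/3)·(1 − 6.33/16.53) = 0.82

α = 0.82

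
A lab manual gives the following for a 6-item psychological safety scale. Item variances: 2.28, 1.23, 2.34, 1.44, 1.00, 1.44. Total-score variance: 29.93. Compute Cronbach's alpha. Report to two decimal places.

ΣVar(i) = 2.28 + 1.23 + 2.34 + 1.44 + 1.00 + 1.44 = 9.73
α = (k/(k−1))·(1 − ΣVar(i)/Var(T)) = (6/5)·(1 − 9.73/29.93) = 0.81

Cronbach's alpha = 0.81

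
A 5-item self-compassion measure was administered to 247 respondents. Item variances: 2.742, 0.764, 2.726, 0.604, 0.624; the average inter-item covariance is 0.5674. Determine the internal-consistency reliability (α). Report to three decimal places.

Σσ²ᵢ = 2.742 + 0.764 + 2.726 + 0.604 + 0.624 = 7.460
Sum of the 10 distinct covariances = 10 × 0.5674 = 5.6740
Var(T) = Σσ²ᵢ + 2·Σcov = 7.460 + 2 × 5.6740 = 18.8080
α = (5/4)·(1 − 7.460/18.8080) = 0.754

α = 0.754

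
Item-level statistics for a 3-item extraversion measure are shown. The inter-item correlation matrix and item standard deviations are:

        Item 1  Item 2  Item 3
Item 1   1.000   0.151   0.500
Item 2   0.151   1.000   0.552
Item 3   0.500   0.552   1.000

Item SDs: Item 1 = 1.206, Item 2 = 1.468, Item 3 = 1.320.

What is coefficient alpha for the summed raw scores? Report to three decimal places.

coefficient alpha = 0.665

Σσ²ᵢ = 1.206² + 1.468² + 1.320² = 5.3519
Covariances σ_ij = r_ij · s_i · s_j:
  σ(Item 1,Item 2) = 0.151 × 1.206 × 1.468 = 0.2673
  σ(Item 1,Item 3) = 0.500 × 1.206 × 1.320 = 0.7960
  σ(Item 2,Item 3) = 0.552 × 1.468 × 1.320 = 1.0696
σ²_T = Σσ²ᵢ + 2·Σσ_ij = 5.3519 + 2 × 2.1329 = 9.6177
α = (3/2)·(1 − 5.3519/9.6177) = 0.665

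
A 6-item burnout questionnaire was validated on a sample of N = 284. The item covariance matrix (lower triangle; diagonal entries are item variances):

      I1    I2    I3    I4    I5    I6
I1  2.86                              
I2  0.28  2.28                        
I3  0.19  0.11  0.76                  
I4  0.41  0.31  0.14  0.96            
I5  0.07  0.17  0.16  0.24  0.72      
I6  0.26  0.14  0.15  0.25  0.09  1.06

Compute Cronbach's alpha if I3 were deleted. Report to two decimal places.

Cronbach's alpha = 0.45

Remaining items: I1, I2, I4, I5, I6 (k = 5).
Σσᵢ² = 2.86 + 2.28 + 0.96 + 0.72 + 1.06 = 7.88
total variance = 7.88 + 2 × 2.22 = 12.32
α (item deleted) = (5/4)·(1 − 7.88/12.32) = 0.45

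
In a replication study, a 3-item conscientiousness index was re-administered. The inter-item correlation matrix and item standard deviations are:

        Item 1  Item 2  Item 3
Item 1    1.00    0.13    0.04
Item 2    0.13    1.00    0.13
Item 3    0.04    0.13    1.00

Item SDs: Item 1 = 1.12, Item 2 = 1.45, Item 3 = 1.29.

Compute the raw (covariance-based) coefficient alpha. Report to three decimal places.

Σσ²ᵢ = 1.12² + 1.45² + 1.29² = 5.0210
Covariances σ_ij = r_ij · s_i · s_j:
  σ(Item 1,Item 2) = 0.13 × 1.12 × 1.45 = 0.2111
  σ(Item 1,Item 3) = 0.04 × 1.12 × 1.29 = 0.0578
  σ(Item 2,Item 3) = 0.13 × 1.45 × 1.29 = 0.2432
σ²_T = Σσ²ᵢ + 2·Σσ_ij = 5.0210 + 2 × 0.5121 = 6.0452
α = (3/2)·(1 − 5.0210/6.0452) = 0.254

coefficient alpha = 0.254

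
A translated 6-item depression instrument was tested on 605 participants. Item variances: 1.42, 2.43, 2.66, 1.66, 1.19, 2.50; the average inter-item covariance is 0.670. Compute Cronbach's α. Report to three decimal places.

Σσᵢ² = 1.42 + 2.43 + 2.66 + 1.66 + 1.19 + 2.50 = 11.86
Sum of the 15 distinct covariances = 15 × 0.670 = 10.050
Var(T) = Σσᵢ² + 2·Σcov = 11.86 + 2 × 10.050 = 31.960
α = (6/5)·(1 − 11.86/31.960) = 0.755

Cronbach's α = 0.755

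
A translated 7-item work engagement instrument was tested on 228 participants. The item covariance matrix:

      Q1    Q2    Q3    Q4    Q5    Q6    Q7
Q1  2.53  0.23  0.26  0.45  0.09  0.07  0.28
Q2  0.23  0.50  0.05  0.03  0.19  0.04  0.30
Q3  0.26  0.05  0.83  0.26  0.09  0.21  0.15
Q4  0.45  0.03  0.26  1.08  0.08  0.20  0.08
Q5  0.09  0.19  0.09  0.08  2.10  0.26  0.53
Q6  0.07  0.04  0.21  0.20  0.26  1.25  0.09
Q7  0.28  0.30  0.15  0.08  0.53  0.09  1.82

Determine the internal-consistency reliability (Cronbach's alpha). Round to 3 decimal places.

Σσᵢ² = 2.53 + 0.50 + 0.83 + 1.08 + 2.10 + 1.25 + 1.82 = 10.11
Σ_{i<j} σ_ij = 3.94
σ²_total = 10.11 + 2 × 3.94 = 17.99
α = (k/(k−1))·(1 − Σσᵢ²/σ²_total) = (7/6)·(1 − 10.11/17.99) = 0.511

α = 0.511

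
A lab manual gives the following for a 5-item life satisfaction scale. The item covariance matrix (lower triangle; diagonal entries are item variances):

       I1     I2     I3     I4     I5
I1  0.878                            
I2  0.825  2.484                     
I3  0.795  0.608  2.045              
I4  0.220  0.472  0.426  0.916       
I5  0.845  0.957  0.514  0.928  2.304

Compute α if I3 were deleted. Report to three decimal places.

Remaining items: I1, I2, I4, I5 (k = 4).
sum of item variances = 0.878 + 2.484 + 0.916 + 2.304 = 6.582
σ²_T = 6.582 + 2 × 4.247 = 15.076
α (item deleted) = (4/3)·(1 − 6.582/15.076) = 0.751

α = 0.751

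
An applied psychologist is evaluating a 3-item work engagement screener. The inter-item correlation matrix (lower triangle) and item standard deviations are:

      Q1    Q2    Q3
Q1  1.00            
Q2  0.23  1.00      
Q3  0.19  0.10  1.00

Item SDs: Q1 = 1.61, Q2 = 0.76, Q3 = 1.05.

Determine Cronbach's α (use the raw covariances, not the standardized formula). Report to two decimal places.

Cronbach's α = 0.36

Σσ²ᵢ = 1.61² + 0.76² + 1.05² = 4.2722
Covariances σ_ij = r_ij · s_i · s_j:
  σ(Q1,Q2) = 0.23 × 1.61 × 0.76 = 0.2814
  σ(Q1,Q3) = 0.19 × 1.61 × 1.05 = 0.3212
  σ(Q2,Q3) = 0.10 × 0.76 × 1.05 = 0.0798
σ²_T = Σσ²ᵢ + 2·Σσ_ij = 4.2722 + 2 × 0.6824 = 5.6370
α = (3/2)·(1 − 4.2722/5.6370) = 0.36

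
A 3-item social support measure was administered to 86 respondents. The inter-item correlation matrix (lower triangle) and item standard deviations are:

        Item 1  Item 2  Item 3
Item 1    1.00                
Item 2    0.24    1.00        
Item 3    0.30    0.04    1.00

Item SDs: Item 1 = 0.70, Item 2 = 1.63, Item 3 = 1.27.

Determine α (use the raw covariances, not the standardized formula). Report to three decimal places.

α = 0.311

Σσ²ᵢ = 0.70² + 1.63² + 1.27² = 4.7598
Covariances σ_ij = r_ij · s_i · s_j:
  σ(Item 1,Item 2) = 0.24 × 0.70 × 1.63 = 0.2738
  σ(Item 1,Item 3) = 0.30 × 0.70 × 1.27 = 0.2667
  σ(Item 2,Item 3) = 0.04 × 1.63 × 1.27 = 0.0828
σ²_T = Σσ²ᵢ + 2·Σσ_ij = 4.7598 + 2 × 0.6233 = 6.0064
α = (3/2)·(1 − 4.7598/6.0064) = 0.311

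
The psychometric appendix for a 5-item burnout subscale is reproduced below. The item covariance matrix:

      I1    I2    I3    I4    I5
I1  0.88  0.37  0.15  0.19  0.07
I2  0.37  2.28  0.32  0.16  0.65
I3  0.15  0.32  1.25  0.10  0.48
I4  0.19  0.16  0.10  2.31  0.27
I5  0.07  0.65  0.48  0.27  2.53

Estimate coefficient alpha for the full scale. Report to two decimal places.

α = 0.47

ΣVar(i) = 0.88 + 2.28 + 1.25 + 2.31 + 2.53 = 9.25
Sum of off-diagonal covariances = 2.76
σ²_T = 9.25 + 2 × 2.76 = 14.77
α = (k/(k−1))·(1 − ΣVar(i)/σ²_T) = (5/4)·(1 − 9.25/14.77) = 0.47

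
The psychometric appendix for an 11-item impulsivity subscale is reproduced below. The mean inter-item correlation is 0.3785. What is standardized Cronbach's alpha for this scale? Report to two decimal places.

α = 0.87

Standardized α = k·r̄ / (1 + (k−1)·r̄) = 11 × 0.3785 / (1 + 10 × 0.3785)
  = 4.1635 / 4.7850 = 0.87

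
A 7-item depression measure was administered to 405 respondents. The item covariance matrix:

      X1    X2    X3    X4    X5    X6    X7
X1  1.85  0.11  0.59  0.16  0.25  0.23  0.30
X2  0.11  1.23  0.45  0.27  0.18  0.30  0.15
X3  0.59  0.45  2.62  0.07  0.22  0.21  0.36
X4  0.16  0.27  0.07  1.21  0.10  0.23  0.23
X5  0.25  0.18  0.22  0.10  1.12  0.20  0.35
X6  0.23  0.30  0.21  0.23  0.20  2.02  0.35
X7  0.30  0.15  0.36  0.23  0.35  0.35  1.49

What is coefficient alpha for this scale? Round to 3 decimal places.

Σσᵢ² = 1.85 + 1.23 + 2.62 + 1.21 + 1.12 + 2.02 + 1.49 = 11.54
Σ_{i<j} σ_ij = 5.31
Var(T) = 11.54 + 2 × 5.31 = 22.16
α = (k/(k−1))·(1 − Σσᵢ²/Var(T)) = (7/6)·(1 − 11.54/22.16) = 0.559

coefficient alpha = 0.559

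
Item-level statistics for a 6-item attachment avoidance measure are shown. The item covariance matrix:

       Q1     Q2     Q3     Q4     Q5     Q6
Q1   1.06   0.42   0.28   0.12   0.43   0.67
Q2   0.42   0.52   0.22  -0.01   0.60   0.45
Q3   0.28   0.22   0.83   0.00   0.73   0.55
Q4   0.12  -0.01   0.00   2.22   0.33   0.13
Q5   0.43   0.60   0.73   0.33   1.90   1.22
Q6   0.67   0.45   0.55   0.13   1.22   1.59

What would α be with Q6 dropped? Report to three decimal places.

α = 0.611

Remaining items: Q1, Q2, Q3, Q4, Q5 (k = 5).
Σσ²ᵢ = 1.06 + 0.52 + 0.83 + 2.22 + 1.90 = 6.53
Var(T) = 6.53 + 2 × 3.12 = 12.77
α (item deleted) = (5/4)·(1 − 6.53/12.77) = 0.611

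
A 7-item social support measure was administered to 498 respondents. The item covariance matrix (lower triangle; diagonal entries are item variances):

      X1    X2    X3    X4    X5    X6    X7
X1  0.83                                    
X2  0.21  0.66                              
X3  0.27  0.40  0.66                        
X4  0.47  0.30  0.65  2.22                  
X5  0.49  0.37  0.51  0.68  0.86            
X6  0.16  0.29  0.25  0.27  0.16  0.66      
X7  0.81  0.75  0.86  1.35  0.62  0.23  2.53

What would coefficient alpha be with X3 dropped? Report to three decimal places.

coefficient alpha = 0.778

Remaining items: X1, X2, X4, X5, X6, X7 (k = 6).
sum of item variances = 0.83 + 0.66 + 2.22 + 0.86 + 0.66 + 2.53 = 7.76
Var(T) = 7.76 + 2 × 7.16 = 22.08
α (item deleted) = (6/5)·(1 − 7.76/22.08) = 0.778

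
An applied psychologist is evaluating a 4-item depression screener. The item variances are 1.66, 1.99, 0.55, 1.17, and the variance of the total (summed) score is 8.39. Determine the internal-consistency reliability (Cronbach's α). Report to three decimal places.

α = 0.480

sum of item variances = 1.66 + 1.99 + 0.55 + 1.17 = 5.37
α = (k/(k−1))·(1 − sum of item variances/total variance) = (4/3)·(1 − 5.37/8.39) = 0.480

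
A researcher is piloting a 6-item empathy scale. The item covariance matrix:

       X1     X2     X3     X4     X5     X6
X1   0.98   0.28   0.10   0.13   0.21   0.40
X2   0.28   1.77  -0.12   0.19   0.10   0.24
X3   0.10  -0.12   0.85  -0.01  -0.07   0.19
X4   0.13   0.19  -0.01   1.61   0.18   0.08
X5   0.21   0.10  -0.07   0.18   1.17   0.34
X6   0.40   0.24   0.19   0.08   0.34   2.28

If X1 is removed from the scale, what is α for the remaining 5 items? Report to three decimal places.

α = 0.282

Remaining items: X2, X3, X4, X5, X6 (k = 5).
ΣVar(i) = 1.77 + 0.85 + 1.61 + 1.17 + 2.28 = 7.68
total variance = 7.68 + 2 × 1.12 = 9.92
α (item deleted) = (5/4)·(1 − 7.68/9.92) = 0.282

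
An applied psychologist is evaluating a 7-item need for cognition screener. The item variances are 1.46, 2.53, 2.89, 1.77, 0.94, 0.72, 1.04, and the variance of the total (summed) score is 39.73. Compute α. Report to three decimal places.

Σσᵢ² = 1.46 + 2.53 + 2.89 + 1.77 + 0.94 + 0.72 + 1.04 = 11.35
α = (k/(k−1))·(1 − Σσᵢ²/σ²_T) = (7/6)·(1 − 11.35/39.73) = 0.833

α = 0.833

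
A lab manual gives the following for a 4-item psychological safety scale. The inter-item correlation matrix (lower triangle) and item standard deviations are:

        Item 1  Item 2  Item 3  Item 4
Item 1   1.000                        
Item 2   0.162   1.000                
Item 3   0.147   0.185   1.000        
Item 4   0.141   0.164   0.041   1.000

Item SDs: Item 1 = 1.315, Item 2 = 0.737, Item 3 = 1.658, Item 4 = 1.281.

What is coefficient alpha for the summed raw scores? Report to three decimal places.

Σσ²ᵢ = 1.315² + 0.737² + 1.658² + 1.281² = 6.6623
Covariances σ_ij = r_ij · s_i · s_j:
  σ(Item 1,Item 2) = 0.162 × 1.315 × 0.737 = 0.1570
  σ(Item 1,Item 3) = 0.147 × 1.315 × 1.658 = 0.3205
  σ(Item 1,Item 4) = 0.141 × 1.315 × 1.281 = 0.2375
  σ(Item 2,Item 3) = 0.185 × 0.737 × 1.658 = 0.2261
  σ(Item 2,Item 4) = 0.164 × 0.737 × 1.281 = 0.1548
  σ(Item 3,Item 4) = 0.041 × 1.658 × 1.281 = 0.0871
σ²_T = Σσ²ᵢ + 2·Σσ_ij = 6.6623 + 2 × 1.1830 = 9.0283
α = (4/3)·(1 − 6.6623/9.0283) = 0.349

coefficient alpha = 0.349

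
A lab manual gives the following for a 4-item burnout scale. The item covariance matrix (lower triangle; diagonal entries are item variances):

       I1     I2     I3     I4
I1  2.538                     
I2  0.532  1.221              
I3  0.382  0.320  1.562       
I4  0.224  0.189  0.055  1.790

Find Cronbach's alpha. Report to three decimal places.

Σσ²ᵢ = 2.538 + 1.221 + 1.562 + 1.790 = 7.111
Σ_{i<j} σ_ij = 1.702
Var(T) = 7.111 + 2 × 1.702 = 10.515
α = (k/(k−1))·(1 − Σσ²ᵢ/Var(T)) = (4/3)·(1 − 7.111/10.515) = 0.432

Cronbach's alpha = 0.432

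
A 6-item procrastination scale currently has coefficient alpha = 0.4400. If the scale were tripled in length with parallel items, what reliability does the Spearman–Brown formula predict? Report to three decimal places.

predicted reliability = 0.702

Length factor m = 3
α' = m·α / (1 + (m−1)·α)
   = 3 × 0.4400 / (1 + (3 − 1) × 0.4400)
   = 1.3200 / 1.8800 = 0.702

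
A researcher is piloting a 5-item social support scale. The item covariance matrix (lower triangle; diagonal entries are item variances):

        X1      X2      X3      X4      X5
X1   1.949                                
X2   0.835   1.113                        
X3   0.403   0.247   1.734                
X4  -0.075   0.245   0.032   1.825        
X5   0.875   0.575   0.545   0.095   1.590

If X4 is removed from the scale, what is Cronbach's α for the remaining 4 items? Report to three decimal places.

α = 0.695

Remaining items: X1, X2, X3, X5 (k = 4).
Σσᵢ² = 1.949 + 1.113 + 1.734 + 1.590 = 6.386
σ²_total = 6.386 + 2 × 3.480 = 13.346
α (item deleted) = (4/3)·(1 − 6.386/13.346) = 0.695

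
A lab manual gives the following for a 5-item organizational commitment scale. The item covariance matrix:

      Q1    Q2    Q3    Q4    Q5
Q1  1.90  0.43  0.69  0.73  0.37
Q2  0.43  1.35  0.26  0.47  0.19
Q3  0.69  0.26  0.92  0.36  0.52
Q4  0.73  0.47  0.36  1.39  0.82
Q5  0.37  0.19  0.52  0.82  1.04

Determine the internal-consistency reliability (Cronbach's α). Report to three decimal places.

α = 0.743

sum of item variances = 1.90 + 1.35 + 0.92 + 1.39 + 1.04 = 6.60
Σ_{i<j} σ_ij = 4.84
total variance = 6.60 + 2 × 4.84 = 16.28
α = (k/(k−1))·(1 − sum of item variances/total variance) = (5/4)·(1 − 6.60/16.28) = 0.743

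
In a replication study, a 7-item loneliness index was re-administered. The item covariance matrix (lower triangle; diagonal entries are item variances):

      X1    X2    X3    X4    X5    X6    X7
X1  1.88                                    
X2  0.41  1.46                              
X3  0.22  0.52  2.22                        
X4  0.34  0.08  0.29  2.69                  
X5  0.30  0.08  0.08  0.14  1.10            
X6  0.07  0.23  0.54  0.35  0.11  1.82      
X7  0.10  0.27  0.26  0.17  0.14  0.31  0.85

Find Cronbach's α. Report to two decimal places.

Σσ²ᵢ = 1.88 + 1.46 + 2.22 + 2.69 + 1.10 + 1.82 + 0.85 = 12.02
Sum of off-diagonal covariances = 5.01
σ²_T = 12.02 + 2 × 5.01 = 22.04
α = (k/(k−1))·(1 − Σσ²ᵢ/σ²_T) = (7/6)·(1 − 12.02/22.04) = 0.53

Cronbach's α = 0.53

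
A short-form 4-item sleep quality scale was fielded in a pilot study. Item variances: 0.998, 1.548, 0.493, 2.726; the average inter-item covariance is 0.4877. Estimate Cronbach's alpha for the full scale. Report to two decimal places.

sum of item variances = 0.998 + 1.548 + 0.493 + 2.726 = 5.765
Sum of the 6 distinct covariances = 6 × 0.4877 = 2.9262
Var(T) = sum of item variances + 2·Σcov = 5.765 + 2 × 2.9262 = 11.6174
α = (4/3)·(1 − 5.765/11.6174) = 0.67

Cronbach's alpha = 0.67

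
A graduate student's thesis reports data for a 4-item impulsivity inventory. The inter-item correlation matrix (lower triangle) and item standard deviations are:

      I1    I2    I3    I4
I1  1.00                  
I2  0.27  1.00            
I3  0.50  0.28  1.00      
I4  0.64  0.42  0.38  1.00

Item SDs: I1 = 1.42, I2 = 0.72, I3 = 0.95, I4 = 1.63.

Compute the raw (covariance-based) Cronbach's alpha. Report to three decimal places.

Cronbach's alpha = 0.732

Σσ²ᵢ = 1.42² + 0.72² + 0.95² + 1.63² = 6.0942
Covariances σ_ij = r_ij · s_i · s_j:
  σ(I1,I2) = 0.27 × 1.42 × 0.72 = 0.2760
  σ(I1,I3) = 0.50 × 1.42 × 0.95 = 0.6745
  σ(I1,I4) = 0.64 × 1.42 × 1.63 = 1.4813
  σ(I2,I3) = 0.28 × 0.72 × 0.95 = 0.1915
  σ(I2,I4) = 0.42 × 0.72 × 1.63 = 0.4929
  σ(I3,I4) = 0.38 × 0.95 × 1.63 = 0.5884
σ²_T = Σσ²ᵢ + 2·Σσ_ij = 6.0942 + 2 × 3.7046 = 13.5034
α = (4/3)·(1 − 6.0942/13.5034) = 0.732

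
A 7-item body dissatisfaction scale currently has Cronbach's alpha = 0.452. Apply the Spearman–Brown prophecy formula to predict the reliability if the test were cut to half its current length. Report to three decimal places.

predicted reliability = 0.292

Length factor m = 1/2
α' = m·α / (1 − (1−m)·α)
   = 1/2 × 0.452 / (1 − (1 − 1/2) × 0.452)
   = 0.2260 / 0.7740 = 0.292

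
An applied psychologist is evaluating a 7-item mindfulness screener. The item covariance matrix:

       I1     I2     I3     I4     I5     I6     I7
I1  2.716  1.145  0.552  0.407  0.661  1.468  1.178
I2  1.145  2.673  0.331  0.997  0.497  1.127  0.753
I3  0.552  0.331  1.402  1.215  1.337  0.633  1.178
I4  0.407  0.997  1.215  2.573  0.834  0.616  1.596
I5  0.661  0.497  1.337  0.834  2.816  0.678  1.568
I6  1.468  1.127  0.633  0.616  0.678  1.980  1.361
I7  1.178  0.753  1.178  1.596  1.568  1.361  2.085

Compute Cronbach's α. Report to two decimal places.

Cronbach's α = 0.83

Σσ²ᵢ = 2.716 + 2.673 + 1.402 + 2.573 + 2.816 + 1.980 + 2.085 = 16.245
Sum of the distinct covariances = 20.132
σ²_T = 16.245 + 2 × 20.132 = 56.509
α = (k/(k−1))·(1 − Σσ²ᵢ/σ²_T) = (7/6)·(1 − 16.245/56.509) = 0.83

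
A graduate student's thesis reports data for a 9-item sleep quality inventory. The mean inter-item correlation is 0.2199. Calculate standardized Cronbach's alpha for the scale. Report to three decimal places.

Standardized α = k·r̄ / (1 + (k−1)·r̄) = 9 × 0.2199 / (1 + 8 × 0.2199)
  = 1.9791 / 2.7592 = 0.717

standardized Cronbach's alpha = 0.717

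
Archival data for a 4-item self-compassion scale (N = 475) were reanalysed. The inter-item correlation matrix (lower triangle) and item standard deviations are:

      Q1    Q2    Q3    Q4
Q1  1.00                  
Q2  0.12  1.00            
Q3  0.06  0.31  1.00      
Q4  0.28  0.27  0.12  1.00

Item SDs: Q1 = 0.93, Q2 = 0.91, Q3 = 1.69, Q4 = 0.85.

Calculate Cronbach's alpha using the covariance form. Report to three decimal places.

Σσ²ᵢ = 0.93² + 0.91² + 1.69² + 0.85² = 5.2716
Covariances σ_ij = r_ij · s_i · s_j:
  σ(Q1,Q2) = 0.12 × 0.93 × 0.91 = 0.1016
  σ(Q1,Q3) = 0.06 × 0.93 × 1.69 = 0.0943
  σ(Q1,Q4) = 0.28 × 0.93 × 0.85 = 0.2213
  σ(Q2,Q3) = 0.31 × 0.91 × 1.69 = 0.4767
  σ(Q2,Q4) = 0.27 × 0.91 × 0.85 = 0.2088
  σ(Q3,Q4) = 0.12 × 1.69 × 0.85 = 0.1724
σ²_T = Σσ²ᵢ + 2·Σσ_ij = 5.2716 + 2 × 1.2751 = 7.8218
α = (4/3)·(1 − 5.2716/7.8218) = 0.435

α = 0.435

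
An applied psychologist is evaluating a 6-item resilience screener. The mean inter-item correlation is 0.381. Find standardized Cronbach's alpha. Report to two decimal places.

Standardized α = k·r̄ / (1 + (k−1)·r̄) = 6 × 0.381 / (1 + 5 × 0.381)
  = 2.2860 / 2.9050 = 0.79

standardized Cronbach's alpha = 0.79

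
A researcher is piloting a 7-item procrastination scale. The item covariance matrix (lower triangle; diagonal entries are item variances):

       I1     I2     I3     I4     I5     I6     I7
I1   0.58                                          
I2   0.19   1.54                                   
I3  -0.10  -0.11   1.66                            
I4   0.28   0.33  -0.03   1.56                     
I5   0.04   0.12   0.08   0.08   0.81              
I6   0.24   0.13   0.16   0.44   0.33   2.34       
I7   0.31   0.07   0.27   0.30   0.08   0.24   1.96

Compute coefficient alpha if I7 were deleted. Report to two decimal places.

Remaining items: I1, I2, I3, I4, I5, I6 (k = 6).
ΣVar(i) = 0.58 + 1.54 + 1.66 + 1.56 + 0.81 + 2.34 = 8.49
σ²_total = 8.49 + 2 × 2.18 = 12.85
α (item deleted) = (6/5)·(1 − 8.49/12.85) = 0.41

coefficient alpha = 0.41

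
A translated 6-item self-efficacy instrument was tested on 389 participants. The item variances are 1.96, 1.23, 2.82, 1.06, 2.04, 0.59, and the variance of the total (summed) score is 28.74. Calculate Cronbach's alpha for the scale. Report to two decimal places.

Σσᵢ² = 1.96 + 1.23 + 2.82 + 1.06 + 2.04 + 0.59 = 9.70
α = (k/(k−1))·(1 − Σσᵢ²/σ²_total) = (6/5)·(1 − 9.70/28.74) = 0.79

α = 0.79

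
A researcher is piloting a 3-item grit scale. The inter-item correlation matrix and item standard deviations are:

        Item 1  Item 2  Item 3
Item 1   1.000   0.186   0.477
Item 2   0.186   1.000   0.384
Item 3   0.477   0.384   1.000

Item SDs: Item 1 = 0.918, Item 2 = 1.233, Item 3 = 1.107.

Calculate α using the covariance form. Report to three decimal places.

α = 0.607

Σσ²ᵢ = 0.918² + 1.233² + 1.107² = 3.5885
Covariances σ_ij = r_ij · s_i · s_j:
  σ(Item 1,Item 2) = 0.186 × 0.918 × 1.233 = 0.2105
  σ(Item 1,Item 3) = 0.477 × 0.918 × 1.107 = 0.4847
  σ(Item 2,Item 3) = 0.384 × 1.233 × 1.107 = 0.5241
σ²_T = Σσ²ᵢ + 2·Σσ_ij = 3.5885 + 2 × 1.2193 = 6.0271
α = (3/2)·(1 − 3.5885/6.0271) = 0.607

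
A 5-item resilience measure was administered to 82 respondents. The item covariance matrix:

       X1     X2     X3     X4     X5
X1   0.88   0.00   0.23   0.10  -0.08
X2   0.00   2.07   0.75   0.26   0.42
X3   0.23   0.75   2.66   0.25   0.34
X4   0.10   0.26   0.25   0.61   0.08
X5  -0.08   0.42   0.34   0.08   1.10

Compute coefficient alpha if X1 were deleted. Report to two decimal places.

coefficient alpha = 0.53

Remaining items: X2, X3, X4, X5 (k = 4).
Σσᵢ² = 2.07 + 2.66 + 0.61 + 1.10 = 6.44
σ²_total = 6.44 + 2 × 2.10 = 10.64
α (item deleted) = (4/3)·(1 − 6.44/10.64) = 0.53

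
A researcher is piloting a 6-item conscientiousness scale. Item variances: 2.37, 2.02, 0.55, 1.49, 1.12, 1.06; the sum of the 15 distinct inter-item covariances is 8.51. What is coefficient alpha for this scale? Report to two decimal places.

sum of item variances = 2.37 + 2.02 + 0.55 + 1.49 + 1.12 + 1.06 = 8.61
Sum of distinct covariances = 8.51
total variance = sum of item variances + 2·Σcov = 8.61 + 2 × 8.51 = 25.63
α = (6/5)·(1 − 8.61/25.63) = 0.80

α = 0.80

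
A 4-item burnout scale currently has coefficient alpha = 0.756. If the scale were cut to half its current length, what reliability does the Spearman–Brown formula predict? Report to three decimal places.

Length factor m = 1/2
α' = m·α / (1 − (1−m)·α)
   = 1/2 × 0.756 / (1 − (1 − 1/2) × 0.756)
   = 0.3780 / 0.6220 = 0.608

predicted reliability = 0.608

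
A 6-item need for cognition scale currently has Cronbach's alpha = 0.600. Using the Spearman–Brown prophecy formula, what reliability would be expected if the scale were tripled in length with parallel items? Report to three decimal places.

predicted reliability = 0.818

Length factor m = 3
α' = m·α / (1 + (m−1)·α)
   = 3 × 0.600 / (1 + (3 − 1) × 0.600)
   = 1.8000 / 2.2000 = 0.818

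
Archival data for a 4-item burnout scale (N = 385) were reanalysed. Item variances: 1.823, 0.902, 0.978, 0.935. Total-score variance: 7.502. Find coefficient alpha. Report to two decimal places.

α = 0.51

ΣVar(i) = 1.823 + 0.902 + 0.978 + 0.935 = 4.638
α = (k/(k−1))·(1 − ΣVar(i)/Var(T)) = (4/3)·(1 − 4.638/7.502) = 0.51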